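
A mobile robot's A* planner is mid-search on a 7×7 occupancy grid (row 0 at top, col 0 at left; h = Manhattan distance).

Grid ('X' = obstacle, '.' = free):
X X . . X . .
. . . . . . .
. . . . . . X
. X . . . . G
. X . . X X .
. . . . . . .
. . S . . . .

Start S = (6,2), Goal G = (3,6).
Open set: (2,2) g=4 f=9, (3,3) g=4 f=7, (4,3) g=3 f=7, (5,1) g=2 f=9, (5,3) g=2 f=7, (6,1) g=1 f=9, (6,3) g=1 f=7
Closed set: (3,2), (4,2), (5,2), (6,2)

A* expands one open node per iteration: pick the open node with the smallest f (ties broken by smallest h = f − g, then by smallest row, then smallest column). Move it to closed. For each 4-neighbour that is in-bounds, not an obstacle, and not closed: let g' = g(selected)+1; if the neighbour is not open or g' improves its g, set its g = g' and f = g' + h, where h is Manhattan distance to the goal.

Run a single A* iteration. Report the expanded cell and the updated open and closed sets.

step 1: expand (3,3) (f=7, h=3) → closed; open now [(2,2) g=4 f=9, (2,3) g=5 f=9, (3,4) g=5 f=7, (4,3) g=3 f=7, (5,1) g=2 f=9, (5,3) g=2 f=7, (6,1) g=1 f=9, (6,3) g=1 f=7]

expanded=(3,3); open=[(2,2) g=4 f=9, (2,3) g=5 f=9, (3,4) g=5 f=7, (4,3) g=3 f=7, (5,1) g=2 f=9, (5,3) g=2 f=7, (6,1) g=1 f=9, (6,3) g=1 f=7]; closed=[(3,2), (3,3), (4,2), (5,2), (6,2)]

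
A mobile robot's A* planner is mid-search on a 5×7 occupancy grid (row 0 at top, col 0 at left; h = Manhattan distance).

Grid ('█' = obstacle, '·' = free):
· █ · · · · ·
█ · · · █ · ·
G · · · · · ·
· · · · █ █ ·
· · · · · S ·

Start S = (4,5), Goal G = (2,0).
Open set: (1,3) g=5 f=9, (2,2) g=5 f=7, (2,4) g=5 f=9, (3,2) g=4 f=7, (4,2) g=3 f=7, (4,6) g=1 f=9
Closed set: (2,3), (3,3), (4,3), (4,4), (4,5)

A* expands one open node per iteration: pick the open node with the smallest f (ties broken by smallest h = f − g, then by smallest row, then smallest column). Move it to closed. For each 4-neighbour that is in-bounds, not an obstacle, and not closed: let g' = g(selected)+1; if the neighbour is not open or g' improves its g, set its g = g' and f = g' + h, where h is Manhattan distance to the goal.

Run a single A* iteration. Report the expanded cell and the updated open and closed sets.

step 1: expand (2,2) (f=7, h=2) → closed; open now [(1,2) g=6 f=9, (1,3) g=5 f=9, (2,1) g=6 f=7, (2,4) g=5 f=9, (3,2) g=4 f=7, (4,2) g=3 f=7, (4,6) g=1 f=9]

expanded=(2,2); open=[(1,2) g=6 f=9, (1,3) g=5 f=9, (2,1) g=6 f=7, (2,4) g=5 f=9, (3,2) g=4 f=7, (4,2) g=3 f=7, (4,6) g=1 f=9]; closed=[(2,2), (2,3), (3,3), (4,3), (4,4), (4,5)]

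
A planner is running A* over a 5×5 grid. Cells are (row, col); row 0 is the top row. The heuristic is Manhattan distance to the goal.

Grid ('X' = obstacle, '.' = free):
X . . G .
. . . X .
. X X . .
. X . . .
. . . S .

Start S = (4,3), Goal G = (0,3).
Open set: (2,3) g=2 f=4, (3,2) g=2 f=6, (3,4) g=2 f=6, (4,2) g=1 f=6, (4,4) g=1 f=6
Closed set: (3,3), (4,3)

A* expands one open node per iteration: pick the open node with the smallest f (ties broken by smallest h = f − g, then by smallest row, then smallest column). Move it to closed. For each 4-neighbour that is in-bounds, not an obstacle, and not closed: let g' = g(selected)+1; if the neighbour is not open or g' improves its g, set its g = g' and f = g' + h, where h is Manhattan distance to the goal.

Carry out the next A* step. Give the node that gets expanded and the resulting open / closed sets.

step 1: expand (2,3) (f=4, h=2) → closed; open now [(2,4) g=3 f=6, (3,2) g=2 f=6, (3,4) g=2 f=6, (4,2) g=1 f=6, (4,4) g=1 f=6]

expanded=(2,3); open=[(2,4) g=3 f=6, (3,2) g=2 f=6, (3,4) g=2 f=6, (4,2) g=1 f=6, (4,4) g=1 f=6]; closed=[(2,3), (3,3), (4,3)]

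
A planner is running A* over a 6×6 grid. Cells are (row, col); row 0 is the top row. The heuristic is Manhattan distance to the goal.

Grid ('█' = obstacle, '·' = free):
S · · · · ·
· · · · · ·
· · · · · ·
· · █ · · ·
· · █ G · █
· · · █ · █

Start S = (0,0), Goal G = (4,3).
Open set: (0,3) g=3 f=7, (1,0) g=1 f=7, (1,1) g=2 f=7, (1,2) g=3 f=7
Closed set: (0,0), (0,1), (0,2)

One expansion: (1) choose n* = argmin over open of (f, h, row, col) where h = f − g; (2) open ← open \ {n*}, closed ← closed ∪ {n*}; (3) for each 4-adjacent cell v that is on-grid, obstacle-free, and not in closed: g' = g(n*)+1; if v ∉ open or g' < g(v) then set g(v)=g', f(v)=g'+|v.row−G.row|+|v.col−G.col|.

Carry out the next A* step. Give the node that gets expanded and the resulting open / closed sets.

expanded=(0,3); open=[(0,4) g=4 f=9, (1,0) g=1 f=7, (1,1) g=2 f=7, (1,2) g=3 f=7, (1,3) g=4 f=7]; closed=[(0,0), (0,1), (0,2), (0,3)]

step 1: expand (0,3) (f=7, h=4) → closed; open now [(0,4) g=4 f=9, (1,0) g=1 f=7, (1,1) g=2 f=7, (1,2) g=3 f=7, (1,3) g=4 f=7]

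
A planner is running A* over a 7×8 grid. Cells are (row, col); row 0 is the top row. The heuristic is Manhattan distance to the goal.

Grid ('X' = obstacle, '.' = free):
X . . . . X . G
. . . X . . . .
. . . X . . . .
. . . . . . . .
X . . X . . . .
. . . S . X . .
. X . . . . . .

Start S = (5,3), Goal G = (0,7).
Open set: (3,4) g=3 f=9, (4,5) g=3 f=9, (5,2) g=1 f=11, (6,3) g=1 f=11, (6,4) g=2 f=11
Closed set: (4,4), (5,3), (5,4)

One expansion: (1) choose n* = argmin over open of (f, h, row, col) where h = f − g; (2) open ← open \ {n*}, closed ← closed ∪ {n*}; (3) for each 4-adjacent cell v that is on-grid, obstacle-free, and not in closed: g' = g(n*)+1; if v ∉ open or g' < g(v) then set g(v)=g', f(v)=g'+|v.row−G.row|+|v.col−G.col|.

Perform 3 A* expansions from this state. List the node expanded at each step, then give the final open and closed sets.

step 1: expand (3,4) (f=9, h=6) → closed; open now [(2,4) g=4 f=9, (3,3) g=4 f=11, (3,5) g=4 f=9, (4,5) g=3 f=9, (5,2) g=1 f=11, (6,3) g=1 f=11, (6,4) g=2 f=11]
step 2: expand (2,4) (f=9, h=5) → closed; open now [(1,4) g=5 f=9, (2,5) g=5 f=9, (3,3) g=4 f=11, (3,5) g=4 f=9, (4,5) g=3 f=9, (5,2) g=1 f=11, (6,3) g=1 f=11, (6,4) g=2 f=11]
step 3: expand (1,4) (f=9, h=4) → closed; open now [(0,4) g=6 f=9, (1,5) g=6 f=9, (2,5) g=5 f=9, (3,3) g=4 f=11, (3,5) g=4 f=9, (4,5) g=3 f=9, (5,2) g=1 f=11, (6,3) g=1 f=11, (6,4) g=2 f=11]

order=[(3,4) → (2,4) → (1,4)]; open=[(0,4) g=6 f=9, (1,5) g=6 f=9, (2,5) g=5 f=9, (3,3) g=4 f=11, (3,5) g=4 f=9, (4,5) g=3 f=9, (5,2) g=1 f=11, (6,3) g=1 f=11, (6,4) g=2 f=11]; closed=[(1,4), (2,4), (3,4), (4,4), (5,3), (5,4)]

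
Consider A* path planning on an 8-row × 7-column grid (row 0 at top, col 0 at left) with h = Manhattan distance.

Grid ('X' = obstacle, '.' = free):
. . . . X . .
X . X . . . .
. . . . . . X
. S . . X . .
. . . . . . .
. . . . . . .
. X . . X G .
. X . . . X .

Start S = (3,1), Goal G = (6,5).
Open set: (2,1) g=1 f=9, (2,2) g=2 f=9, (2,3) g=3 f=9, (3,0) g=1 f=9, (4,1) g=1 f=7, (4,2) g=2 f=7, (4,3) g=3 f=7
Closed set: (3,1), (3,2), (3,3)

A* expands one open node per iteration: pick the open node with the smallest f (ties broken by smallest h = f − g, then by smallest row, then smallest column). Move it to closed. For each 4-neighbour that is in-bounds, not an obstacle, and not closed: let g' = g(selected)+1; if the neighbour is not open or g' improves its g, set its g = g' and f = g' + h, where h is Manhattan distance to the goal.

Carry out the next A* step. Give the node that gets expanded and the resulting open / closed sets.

expanded=(4,3); open=[(2,1) g=1 f=9, (2,2) g=2 f=9, (2,3) g=3 f=9, (3,0) g=1 f=9, (4,1) g=1 f=7, (4,2) g=2 f=7, (4,4) g=4 f=7, (5,3) g=4 f=7]; closed=[(3,1), (3,2), (3,3), (4,3)]

step 1: expand (4,3) (f=7, h=4) → closed; open now [(2,1) g=1 f=9, (2,2) g=2 f=9, (2,3) g=3 f=9, (3,0) g=1 f=9, (4,1) g=1 f=7, (4,2) g=2 f=7, (4,4) g=4 f=7, (5,3) g=4 f=7]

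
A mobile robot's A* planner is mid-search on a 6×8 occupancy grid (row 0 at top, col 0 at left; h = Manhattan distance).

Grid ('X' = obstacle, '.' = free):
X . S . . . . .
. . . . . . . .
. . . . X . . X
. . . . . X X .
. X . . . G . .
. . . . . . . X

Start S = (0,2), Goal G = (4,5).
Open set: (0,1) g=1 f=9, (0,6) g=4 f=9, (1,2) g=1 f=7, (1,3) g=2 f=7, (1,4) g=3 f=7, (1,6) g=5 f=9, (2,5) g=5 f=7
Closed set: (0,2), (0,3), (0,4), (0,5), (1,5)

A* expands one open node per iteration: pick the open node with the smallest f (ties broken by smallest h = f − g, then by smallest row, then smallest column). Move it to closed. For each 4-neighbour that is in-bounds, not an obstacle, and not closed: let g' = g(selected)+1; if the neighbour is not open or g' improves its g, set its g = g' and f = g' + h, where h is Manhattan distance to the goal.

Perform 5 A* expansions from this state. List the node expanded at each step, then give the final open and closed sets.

order=[(2,5) → (1,4) → (1,3) → (2,3) → (3,3)]; open=[(0,1) g=1 f=9, (0,6) g=4 f=9, (1,2) g=1 f=7, (1,6) g=5 f=9, (2,2) g=4 f=9, (2,6) g=6 f=9, (3,2) g=5 f=9, (3,4) g=5 f=7, (4,3) g=5 f=7]; closed=[(0,2), (0,3), (0,4), (0,5), (1,3), (1,4), (1,5), (2,3), (2,5), (3,3)]

step 1: expand (2,5) (f=7, h=2) → closed; open now [(0,1) g=1 f=9, (0,6) g=4 f=9, (1,2) g=1 f=7, (1,3) g=2 f=7, (1,4) g=3 f=7, (1,6) g=5 f=9, (2,6) g=6 f=9]
step 2: expand (1,4) (f=7, h=4) → closed; open now [(0,1) g=1 f=9, (0,6) g=4 f=9, (1,2) g=1 f=7, (1,3) g=2 f=7, (1,6) g=5 f=9, (2,6) g=6 f=9]
step 3: expand (1,3) (f=7, h=5) → closed; open now [(0,1) g=1 f=9, (0,6) g=4 f=9, (1,2) g=1 f=7, (1,6) g=5 f=9, (2,3) g=3 f=7, (2,6) g=6 f=9]
step 4: expand (2,3) (f=7, h=4) → closed; open now [(0,1) g=1 f=9, (0,6) g=4 f=9, (1,2) g=1 f=7, (1,6) g=5 f=9, (2,2) g=4 f=9, (2,6) g=6 f=9, (3,3) g=4 f=7]
step 5: expand (3,3) (f=7, h=3) → closed; open now [(0,1) g=1 f=9, (0,6) g=4 f=9, (1,2) g=1 f=7, (1,6) g=5 f=9, (2,2) g=4 f=9, (2,6) g=6 f=9, (3,2) g=5 f=9, (3,4) g=5 f=7, (4,3) g=5 f=7]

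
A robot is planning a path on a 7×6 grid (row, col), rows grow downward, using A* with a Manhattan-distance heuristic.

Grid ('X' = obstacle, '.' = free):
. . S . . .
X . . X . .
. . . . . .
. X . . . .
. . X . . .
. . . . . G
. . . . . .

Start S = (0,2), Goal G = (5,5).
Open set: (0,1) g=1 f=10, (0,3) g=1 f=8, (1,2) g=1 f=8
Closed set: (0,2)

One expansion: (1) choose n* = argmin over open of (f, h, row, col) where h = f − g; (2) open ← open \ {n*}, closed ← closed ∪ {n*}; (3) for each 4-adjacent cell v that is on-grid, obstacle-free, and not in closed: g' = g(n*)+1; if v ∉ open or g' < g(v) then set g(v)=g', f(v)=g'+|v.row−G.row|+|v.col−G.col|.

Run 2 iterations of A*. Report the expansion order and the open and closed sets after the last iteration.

step 1: expand (0,3) (f=8, h=7) → closed; open now [(0,1) g=1 f=10, (0,4) g=2 f=8, (1,2) g=1 f=8]
step 2: expand (0,4) (f=8, h=6) → closed; open now [(0,1) g=1 f=10, (0,5) g=3 f=8, (1,2) g=1 f=8, (1,4) g=3 f=8]

order=[(0,3) → (0,4)]; open=[(0,1) g=1 f=10, (0,5) g=3 f=8, (1,2) g=1 f=8, (1,4) g=3 f=8]; closed=[(0,2), (0,3), (0,4)]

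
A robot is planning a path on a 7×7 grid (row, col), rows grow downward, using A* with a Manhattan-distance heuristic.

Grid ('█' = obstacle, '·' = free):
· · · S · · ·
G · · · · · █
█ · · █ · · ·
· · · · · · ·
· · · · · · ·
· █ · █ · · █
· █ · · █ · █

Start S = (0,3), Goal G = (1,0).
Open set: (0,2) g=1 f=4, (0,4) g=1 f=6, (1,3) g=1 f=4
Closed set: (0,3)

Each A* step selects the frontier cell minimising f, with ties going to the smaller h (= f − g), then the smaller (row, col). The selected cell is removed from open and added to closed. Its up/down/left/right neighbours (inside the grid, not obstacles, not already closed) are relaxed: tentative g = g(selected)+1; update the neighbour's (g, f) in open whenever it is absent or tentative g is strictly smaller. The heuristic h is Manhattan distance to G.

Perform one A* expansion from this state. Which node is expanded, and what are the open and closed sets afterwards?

step 1: expand (0,2) (f=4, h=3) → closed; open now [(0,1) g=2 f=4, (0,4) g=1 f=6, (1,2) g=2 f=4, (1,3) g=1 f=4]

expanded=(0,2); open=[(0,1) g=2 f=4, (0,4) g=1 f=6, (1,2) g=2 f=4, (1,3) g=1 f=4]; closed=[(0,2), (0,3)]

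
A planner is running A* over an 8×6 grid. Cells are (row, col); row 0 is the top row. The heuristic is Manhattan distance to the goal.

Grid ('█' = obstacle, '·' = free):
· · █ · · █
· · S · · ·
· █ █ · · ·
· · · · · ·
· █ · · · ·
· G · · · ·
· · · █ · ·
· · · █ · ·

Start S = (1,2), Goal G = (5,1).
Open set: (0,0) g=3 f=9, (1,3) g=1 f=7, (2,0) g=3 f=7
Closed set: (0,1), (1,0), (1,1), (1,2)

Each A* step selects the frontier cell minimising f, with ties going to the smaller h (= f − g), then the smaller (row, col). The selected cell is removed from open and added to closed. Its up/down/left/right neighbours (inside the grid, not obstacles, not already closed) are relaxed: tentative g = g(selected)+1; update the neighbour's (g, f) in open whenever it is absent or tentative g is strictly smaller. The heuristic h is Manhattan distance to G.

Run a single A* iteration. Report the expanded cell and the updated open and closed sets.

expanded=(2,0); open=[(0,0) g=3 f=9, (1,3) g=1 f=7, (3,0) g=4 f=7]; closed=[(0,1), (1,0), (1,1), (1,2), (2,0)]

step 1: expand (2,0) (f=7, h=4) → closed; open now [(0,0) g=3 f=9, (1,3) g=1 f=7, (3,0) g=4 f=7]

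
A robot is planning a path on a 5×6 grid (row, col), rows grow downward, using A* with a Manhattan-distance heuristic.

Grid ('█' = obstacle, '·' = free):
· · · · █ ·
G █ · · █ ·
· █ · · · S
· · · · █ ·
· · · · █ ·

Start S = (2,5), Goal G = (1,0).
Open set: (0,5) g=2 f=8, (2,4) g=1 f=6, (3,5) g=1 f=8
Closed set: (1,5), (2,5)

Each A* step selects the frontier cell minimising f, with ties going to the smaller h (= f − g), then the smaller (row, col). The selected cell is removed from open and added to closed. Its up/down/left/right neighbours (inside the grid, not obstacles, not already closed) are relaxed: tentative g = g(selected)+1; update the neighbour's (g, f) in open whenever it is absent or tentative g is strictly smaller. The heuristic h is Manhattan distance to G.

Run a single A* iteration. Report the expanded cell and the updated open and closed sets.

step 1: expand (2,4) (f=6, h=5) → closed; open now [(0,5) g=2 f=8, (2,3) g=2 f=6, (3,5) g=1 f=8]

expanded=(2,4); open=[(0,5) g=2 f=8, (2,3) g=2 f=6, (3,5) g=1 f=8]; closed=[(1,5), (2,4), (2,5)]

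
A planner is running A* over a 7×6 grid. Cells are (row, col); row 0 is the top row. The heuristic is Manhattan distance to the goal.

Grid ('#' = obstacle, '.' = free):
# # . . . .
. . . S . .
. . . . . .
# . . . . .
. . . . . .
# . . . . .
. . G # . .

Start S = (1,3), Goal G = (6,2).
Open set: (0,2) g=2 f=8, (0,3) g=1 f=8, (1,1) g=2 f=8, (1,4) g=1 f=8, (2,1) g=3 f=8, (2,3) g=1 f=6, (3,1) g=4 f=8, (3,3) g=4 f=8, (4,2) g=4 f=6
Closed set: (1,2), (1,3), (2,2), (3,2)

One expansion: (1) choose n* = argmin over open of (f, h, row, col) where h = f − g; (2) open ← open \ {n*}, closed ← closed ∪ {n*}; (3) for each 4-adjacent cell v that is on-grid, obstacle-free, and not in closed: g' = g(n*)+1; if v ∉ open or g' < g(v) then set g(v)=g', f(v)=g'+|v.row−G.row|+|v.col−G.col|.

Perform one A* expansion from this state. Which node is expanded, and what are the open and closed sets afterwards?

step 1: expand (4,2) (f=6, h=2) → closed; open now [(0,2) g=2 f=8, (0,3) g=1 f=8, (1,1) g=2 f=8, (1,4) g=1 f=8, (2,1) g=3 f=8, (2,3) g=1 f=6, (3,1) g=4 f=8, (3,3) g=4 f=8, (4,1) g=5 f=8, (4,3) g=5 f=8, (5,2) g=5 f=6]

expanded=(4,2); open=[(0,2) g=2 f=8, (0,3) g=1 f=8, (1,1) g=2 f=8, (1,4) g=1 f=8, (2,1) g=3 f=8, (2,3) g=1 f=6, (3,1) g=4 f=8, (3,3) g=4 f=8, (4,1) g=5 f=8, (4,3) g=5 f=8, (5,2) g=5 f=6]; closed=[(1,2), (1,3), (2,2), (3,2), (4,2)]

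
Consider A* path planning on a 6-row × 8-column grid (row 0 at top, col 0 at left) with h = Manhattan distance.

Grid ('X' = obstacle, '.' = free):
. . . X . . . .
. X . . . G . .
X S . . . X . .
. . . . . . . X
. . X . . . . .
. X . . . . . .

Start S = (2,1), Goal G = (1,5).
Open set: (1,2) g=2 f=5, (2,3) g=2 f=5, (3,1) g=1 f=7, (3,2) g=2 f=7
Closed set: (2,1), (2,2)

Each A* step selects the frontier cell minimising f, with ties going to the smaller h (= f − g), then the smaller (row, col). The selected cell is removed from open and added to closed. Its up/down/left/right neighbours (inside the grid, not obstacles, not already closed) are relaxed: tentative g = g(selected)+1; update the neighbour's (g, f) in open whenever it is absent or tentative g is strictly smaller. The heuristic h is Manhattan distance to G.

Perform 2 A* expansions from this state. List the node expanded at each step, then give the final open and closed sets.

order=[(1,2) → (1,3)]; open=[(0,2) g=3 f=7, (1,4) g=4 f=5, (2,3) g=2 f=5, (3,1) g=1 f=7, (3,2) g=2 f=7]; closed=[(1,2), (1,3), (2,1), (2,2)]

step 1: expand (1,2) (f=5, h=3) → closed; open now [(0,2) g=3 f=7, (1,3) g=3 f=5, (2,3) g=2 f=5, (3,1) g=1 f=7, (3,2) g=2 f=7]
step 2: expand (1,3) (f=5, h=2) → closed; open now [(0,2) g=3 f=7, (1,4) g=4 f=5, (2,3) g=2 f=5, (3,1) g=1 f=7, (3,2) g=2 f=7]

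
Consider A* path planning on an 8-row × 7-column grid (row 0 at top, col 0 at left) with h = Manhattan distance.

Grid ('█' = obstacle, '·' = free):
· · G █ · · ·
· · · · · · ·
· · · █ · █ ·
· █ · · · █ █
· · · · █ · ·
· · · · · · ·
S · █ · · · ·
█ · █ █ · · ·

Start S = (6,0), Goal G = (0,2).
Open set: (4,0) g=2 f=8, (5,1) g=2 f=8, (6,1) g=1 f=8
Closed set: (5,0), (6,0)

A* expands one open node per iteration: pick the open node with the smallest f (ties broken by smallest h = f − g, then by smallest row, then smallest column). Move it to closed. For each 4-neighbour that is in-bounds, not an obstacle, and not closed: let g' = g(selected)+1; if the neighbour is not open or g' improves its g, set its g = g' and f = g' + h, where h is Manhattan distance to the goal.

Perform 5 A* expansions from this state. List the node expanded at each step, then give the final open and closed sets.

order=[(4,0) → (3,0) → (2,0) → (1,0) → (0,0)]; open=[(0,1) g=7 f=8, (1,1) g=6 f=8, (2,1) g=5 f=8, (4,1) g=3 f=8, (5,1) g=2 f=8, (6,1) g=1 f=8]; closed=[(0,0), (1,0), (2,0), (3,0), (4,0), (5,0), (6,0)]

step 1: expand (4,0) (f=8, h=6) → closed; open now [(3,0) g=3 f=8, (4,1) g=3 f=8, (5,1) g=2 f=8, (6,1) g=1 f=8]
step 2: expand (3,0) (f=8, h=5) → closed; open now [(2,0) g=4 f=8, (4,1) g=3 f=8, (5,1) g=2 f=8, (6,1) g=1 f=8]
step 3: expand (2,0) (f=8, h=4) → closed; open now [(1,0) g=5 f=8, (2,1) g=5 f=8, (4,1) g=3 f=8, (5,1) g=2 f=8, (6,1) g=1 f=8]
step 4: expand (1,0) (f=8, h=3) → closed; open now [(0,0) g=6 f=8, (1,1) g=6 f=8, (2,1) g=5 f=8, (4,1) g=3 f=8, (5,1) g=2 f=8, (6,1) g=1 f=8]
step 5: expand (0,0) (f=8, h=2) → closed; open now [(0,1) g=7 f=8, (1,1) g=6 f=8, (2,1) g=5 f=8, (4,1) g=3 f=8, (5,1) g=2 f=8, (6,1) g=1 f=8]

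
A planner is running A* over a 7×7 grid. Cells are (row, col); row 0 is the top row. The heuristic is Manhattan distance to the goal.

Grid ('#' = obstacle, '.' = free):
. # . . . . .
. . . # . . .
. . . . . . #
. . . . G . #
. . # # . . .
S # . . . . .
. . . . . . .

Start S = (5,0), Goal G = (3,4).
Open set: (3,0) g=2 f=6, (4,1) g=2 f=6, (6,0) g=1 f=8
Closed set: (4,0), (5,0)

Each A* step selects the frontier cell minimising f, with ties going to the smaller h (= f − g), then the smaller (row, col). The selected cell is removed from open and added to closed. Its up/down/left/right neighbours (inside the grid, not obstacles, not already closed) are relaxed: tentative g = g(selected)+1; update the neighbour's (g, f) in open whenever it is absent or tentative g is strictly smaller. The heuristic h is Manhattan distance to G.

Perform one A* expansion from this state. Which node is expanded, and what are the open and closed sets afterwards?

expanded=(3,0); open=[(2,0) g=3 f=8, (3,1) g=3 f=6, (4,1) g=2 f=6, (6,0) g=1 f=8]; closed=[(3,0), (4,0), (5,0)]

step 1: expand (3,0) (f=6, h=4) → closed; open now [(2,0) g=3 f=8, (3,1) g=3 f=6, (4,1) g=2 f=6, (6,0) g=1 f=8]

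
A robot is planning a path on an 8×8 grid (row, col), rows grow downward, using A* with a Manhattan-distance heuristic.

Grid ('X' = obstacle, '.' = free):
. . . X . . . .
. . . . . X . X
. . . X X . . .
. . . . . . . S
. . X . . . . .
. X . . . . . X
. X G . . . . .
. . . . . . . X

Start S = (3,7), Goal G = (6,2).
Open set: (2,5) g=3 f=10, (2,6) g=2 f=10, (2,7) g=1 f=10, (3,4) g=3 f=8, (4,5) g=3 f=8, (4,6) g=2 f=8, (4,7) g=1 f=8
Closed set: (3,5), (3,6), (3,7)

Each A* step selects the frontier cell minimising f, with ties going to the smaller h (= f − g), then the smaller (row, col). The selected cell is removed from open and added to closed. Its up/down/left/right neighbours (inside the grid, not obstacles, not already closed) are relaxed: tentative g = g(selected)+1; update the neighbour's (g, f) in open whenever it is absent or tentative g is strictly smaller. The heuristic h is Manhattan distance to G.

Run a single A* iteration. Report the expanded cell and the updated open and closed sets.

expanded=(3,4); open=[(2,5) g=3 f=10, (2,6) g=2 f=10, (2,7) g=1 f=10, (3,3) g=4 f=8, (4,4) g=4 f=8, (4,5) g=3 f=8, (4,6) g=2 f=8, (4,7) g=1 f=8]; closed=[(3,4), (3,5), (3,6), (3,7)]

step 1: expand (3,4) (f=8, h=5) → closed; open now [(2,5) g=3 f=10, (2,6) g=2 f=10, (2,7) g=1 f=10, (3,3) g=4 f=8, (4,4) g=4 f=8, (4,5) g=3 f=8, (4,6) g=2 f=8, (4,7) g=1 f=8]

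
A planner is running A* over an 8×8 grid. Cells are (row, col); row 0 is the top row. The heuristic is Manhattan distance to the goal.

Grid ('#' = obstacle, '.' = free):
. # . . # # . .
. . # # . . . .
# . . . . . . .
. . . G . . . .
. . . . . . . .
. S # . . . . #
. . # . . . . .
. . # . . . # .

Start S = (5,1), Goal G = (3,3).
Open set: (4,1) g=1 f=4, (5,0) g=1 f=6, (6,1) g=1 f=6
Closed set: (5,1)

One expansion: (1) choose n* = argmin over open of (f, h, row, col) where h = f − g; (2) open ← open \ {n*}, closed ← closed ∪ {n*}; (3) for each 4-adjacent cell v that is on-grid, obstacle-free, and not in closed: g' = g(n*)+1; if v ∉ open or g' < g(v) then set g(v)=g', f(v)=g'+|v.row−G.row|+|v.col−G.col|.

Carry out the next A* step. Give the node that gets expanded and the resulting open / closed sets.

step 1: expand (4,1) (f=4, h=3) → closed; open now [(3,1) g=2 f=4, (4,0) g=2 f=6, (4,2) g=2 f=4, (5,0) g=1 f=6, (6,1) g=1 f=6]

expanded=(4,1); open=[(3,1) g=2 f=4, (4,0) g=2 f=6, (4,2) g=2 f=4, (5,0) g=1 f=6, (6,1) g=1 f=6]; closed=[(4,1), (5,1)]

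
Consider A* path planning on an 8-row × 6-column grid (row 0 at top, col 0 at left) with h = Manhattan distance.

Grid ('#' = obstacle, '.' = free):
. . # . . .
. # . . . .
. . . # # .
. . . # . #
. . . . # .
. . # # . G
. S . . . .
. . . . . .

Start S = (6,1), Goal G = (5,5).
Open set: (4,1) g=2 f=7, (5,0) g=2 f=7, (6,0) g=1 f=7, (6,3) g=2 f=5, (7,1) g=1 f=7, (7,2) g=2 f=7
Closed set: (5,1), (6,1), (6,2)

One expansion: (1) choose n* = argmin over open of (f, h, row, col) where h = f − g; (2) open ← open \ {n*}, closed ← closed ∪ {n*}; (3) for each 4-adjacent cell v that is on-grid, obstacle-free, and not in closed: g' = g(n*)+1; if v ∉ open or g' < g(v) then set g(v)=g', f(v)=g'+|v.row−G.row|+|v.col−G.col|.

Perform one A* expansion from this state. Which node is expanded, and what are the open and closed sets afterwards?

expanded=(6,3); open=[(4,1) g=2 f=7, (5,0) g=2 f=7, (6,0) g=1 f=7, (6,4) g=3 f=5, (7,1) g=1 f=7, (7,2) g=2 f=7, (7,3) g=3 f=7]; closed=[(5,1), (6,1), (6,2), (6,3)]

step 1: expand (6,3) (f=5, h=3) → closed; open now [(4,1) g=2 f=7, (5,0) g=2 f=7, (6,0) g=1 f=7, (6,4) g=3 f=5, (7,1) g=1 f=7, (7,2) g=2 f=7, (7,3) g=3 f=7]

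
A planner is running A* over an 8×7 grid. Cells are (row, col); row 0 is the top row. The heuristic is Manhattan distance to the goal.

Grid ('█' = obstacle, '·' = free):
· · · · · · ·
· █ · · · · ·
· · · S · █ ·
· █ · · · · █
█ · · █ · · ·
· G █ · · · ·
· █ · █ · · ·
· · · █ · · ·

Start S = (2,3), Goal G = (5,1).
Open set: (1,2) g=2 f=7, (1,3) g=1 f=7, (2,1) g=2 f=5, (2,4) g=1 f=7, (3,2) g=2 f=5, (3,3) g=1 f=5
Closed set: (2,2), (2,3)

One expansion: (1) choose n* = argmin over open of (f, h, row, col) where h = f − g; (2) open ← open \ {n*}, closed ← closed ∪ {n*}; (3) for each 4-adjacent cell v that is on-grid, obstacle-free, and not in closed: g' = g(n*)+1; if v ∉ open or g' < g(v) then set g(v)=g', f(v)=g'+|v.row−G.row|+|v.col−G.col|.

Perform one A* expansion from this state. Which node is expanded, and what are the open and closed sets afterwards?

expanded=(2,1); open=[(1,2) g=2 f=7, (1,3) g=1 f=7, (2,0) g=3 f=7, (2,4) g=1 f=7, (3,2) g=2 f=5, (3,3) g=1 f=5]; closed=[(2,1), (2,2), (2,3)]

step 1: expand (2,1) (f=5, h=3) → closed; open now [(1,2) g=2 f=7, (1,3) g=1 f=7, (2,0) g=3 f=7, (2,4) g=1 f=7, (3,2) g=2 f=5, (3,3) g=1 f=5]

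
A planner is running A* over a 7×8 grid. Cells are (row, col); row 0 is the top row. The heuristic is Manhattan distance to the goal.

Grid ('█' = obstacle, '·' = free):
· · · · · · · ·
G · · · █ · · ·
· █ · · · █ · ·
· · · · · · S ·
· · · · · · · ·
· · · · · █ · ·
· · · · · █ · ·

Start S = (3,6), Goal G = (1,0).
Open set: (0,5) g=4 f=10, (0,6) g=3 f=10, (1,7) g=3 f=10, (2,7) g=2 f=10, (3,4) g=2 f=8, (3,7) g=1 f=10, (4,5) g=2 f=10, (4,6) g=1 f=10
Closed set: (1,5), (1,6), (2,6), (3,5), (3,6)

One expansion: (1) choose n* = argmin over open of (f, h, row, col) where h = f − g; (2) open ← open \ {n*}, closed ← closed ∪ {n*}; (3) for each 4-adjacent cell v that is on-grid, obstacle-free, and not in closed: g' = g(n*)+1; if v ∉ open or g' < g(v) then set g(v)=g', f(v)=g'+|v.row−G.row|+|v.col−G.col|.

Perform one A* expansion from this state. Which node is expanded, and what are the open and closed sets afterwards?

step 1: expand (3,4) (f=8, h=6) → closed; open now [(0,5) g=4 f=10, (0,6) g=3 f=10, (1,7) g=3 f=10, (2,4) g=3 f=8, (2,7) g=2 f=10, (3,3) g=3 f=8, (3,7) g=1 f=10, (4,4) g=3 f=10, (4,5) g=2 f=10, (4,6) g=1 f=10]

expanded=(3,4); open=[(0,5) g=4 f=10, (0,6) g=3 f=10, (1,7) g=3 f=10, (2,4) g=3 f=8, (2,7) g=2 f=10, (3,3) g=3 f=8, (3,7) g=1 f=10, (4,4) g=3 f=10, (4,5) g=2 f=10, (4,6) g=1 f=10]; closed=[(1,5), (1,6), (2,6), (3,4), (3,5), (3,6)]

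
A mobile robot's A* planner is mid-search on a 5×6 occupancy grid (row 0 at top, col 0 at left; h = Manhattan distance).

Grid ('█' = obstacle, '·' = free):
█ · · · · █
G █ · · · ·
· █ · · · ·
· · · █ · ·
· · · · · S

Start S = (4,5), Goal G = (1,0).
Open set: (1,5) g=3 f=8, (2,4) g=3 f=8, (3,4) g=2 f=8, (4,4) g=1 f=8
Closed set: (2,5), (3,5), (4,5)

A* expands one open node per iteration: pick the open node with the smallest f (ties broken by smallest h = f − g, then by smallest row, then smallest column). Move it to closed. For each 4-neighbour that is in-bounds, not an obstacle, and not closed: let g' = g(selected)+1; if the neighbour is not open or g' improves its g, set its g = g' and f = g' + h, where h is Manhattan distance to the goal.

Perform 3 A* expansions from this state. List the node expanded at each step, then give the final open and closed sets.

order=[(1,5) → (1,4) → (1,3)]; open=[(0,3) g=6 f=10, (0,4) g=5 f=10, (1,2) g=6 f=8, (2,3) g=6 f=10, (2,4) g=3 f=8, (3,4) g=2 f=8, (4,4) g=1 f=8]; closed=[(1,3), (1,4), (1,5), (2,5), (3,5), (4,5)]

step 1: expand (1,5) (f=8, h=5) → closed; open now [(1,4) g=4 f=8, (2,4) g=3 f=8, (3,4) g=2 f=8, (4,4) g=1 f=8]
step 2: expand (1,4) (f=8, h=4) → closed; open now [(0,4) g=5 f=10, (1,3) g=5 f=8, (2,4) g=3 f=8, (3,4) g=2 f=8, (4,4) g=1 f=8]
step 3: expand (1,3) (f=8, h=3) → closed; open now [(0,3) g=6 f=10, (0,4) g=5 f=10, (1,2) g=6 f=8, (2,3) g=6 f=10, (2,4) g=3 f=8, (3,4) g=2 f=8, (4,4) g=1 f=8]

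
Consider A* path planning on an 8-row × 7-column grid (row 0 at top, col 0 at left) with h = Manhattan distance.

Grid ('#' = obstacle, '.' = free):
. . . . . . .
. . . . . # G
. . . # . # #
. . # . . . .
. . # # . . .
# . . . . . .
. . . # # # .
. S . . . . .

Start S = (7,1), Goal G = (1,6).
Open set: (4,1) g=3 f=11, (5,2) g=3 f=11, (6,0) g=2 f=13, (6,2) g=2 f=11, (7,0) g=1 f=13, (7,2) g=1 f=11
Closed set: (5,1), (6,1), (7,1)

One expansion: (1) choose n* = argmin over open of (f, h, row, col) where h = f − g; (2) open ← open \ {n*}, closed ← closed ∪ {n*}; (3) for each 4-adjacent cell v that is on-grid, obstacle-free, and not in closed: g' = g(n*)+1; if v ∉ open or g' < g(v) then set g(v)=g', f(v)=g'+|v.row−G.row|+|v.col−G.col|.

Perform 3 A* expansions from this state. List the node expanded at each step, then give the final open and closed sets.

step 1: expand (4,1) (f=11, h=8) → closed; open now [(3,1) g=4 f=11, (4,0) g=4 f=13, (5,2) g=3 f=11, (6,0) g=2 f=13, (6,2) g=2 f=11, (7,0) g=1 f=13, (7,2) g=1 f=11]
step 2: expand (3,1) (f=11, h=7) → closed; open now [(2,1) g=5 f=11, (3,0) g=5 f=13, (4,0) g=4 f=13, (5,2) g=3 f=11, (6,0) g=2 f=13, (6,2) g=2 f=11, (7,0) g=1 f=13, (7,2) g=1 f=11]
step 3: expand (2,1) (f=11, h=6) → closed; open now [(1,1) g=6 f=11, (2,0) g=6 f=13, (2,2) g=6 f=11, (3,0) g=5 f=13, (4,0) g=4 f=13, (5,2) g=3 f=11, (6,0) g=2 f=13, (6,2) g=2 f=11, (7,0) g=1 f=13, (7,2) g=1 f=11]

order=[(4,1) → (3,1) → (2,1)]; open=[(1,1) g=6 f=11, (2,0) g=6 f=13, (2,2) g=6 f=11, (3,0) g=5 f=13, (4,0) g=4 f=13, (5,2) g=3 f=11, (6,0) g=2 f=13, (6,2) g=2 f=11, (7,0) g=1 f=13, (7,2) g=1 f=11]; closed=[(2,1), (3,1), (4,1), (5,1), (6,1), (7,1)]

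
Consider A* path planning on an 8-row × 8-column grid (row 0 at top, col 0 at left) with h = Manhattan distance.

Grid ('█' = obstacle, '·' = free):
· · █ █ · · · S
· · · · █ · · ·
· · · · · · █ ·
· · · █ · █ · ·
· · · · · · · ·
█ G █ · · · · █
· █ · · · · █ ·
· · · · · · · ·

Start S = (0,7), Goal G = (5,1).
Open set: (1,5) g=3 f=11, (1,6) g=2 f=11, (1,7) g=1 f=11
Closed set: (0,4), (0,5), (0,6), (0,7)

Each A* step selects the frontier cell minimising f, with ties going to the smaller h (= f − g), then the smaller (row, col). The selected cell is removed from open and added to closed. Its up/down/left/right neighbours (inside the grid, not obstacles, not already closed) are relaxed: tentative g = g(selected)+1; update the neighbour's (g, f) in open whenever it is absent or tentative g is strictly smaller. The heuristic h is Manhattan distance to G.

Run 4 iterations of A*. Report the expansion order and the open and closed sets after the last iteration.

step 1: expand (1,5) (f=11, h=8) → closed; open now [(1,6) g=2 f=11, (1,7) g=1 f=11, (2,5) g=4 f=11]
step 2: expand (2,5) (f=11, h=7) → closed; open now [(1,6) g=2 f=11, (1,7) g=1 f=11, (2,4) g=5 f=11]
step 3: expand (2,4) (f=11, h=6) → closed; open now [(1,6) g=2 f=11, (1,7) g=1 f=11, (2,3) g=6 f=11, (3,4) g=6 f=11]
step 4: expand (2,3) (f=11, h=5) → closed; open now [(1,3) g=7 f=13, (1,6) g=2 f=11, (1,7) g=1 f=11, (2,2) g=7 f=11, (3,4) g=6 f=11]

order=[(1,5) → (2,5) → (2,4) → (2,3)]; open=[(1,3) g=7 f=13, (1,6) g=2 f=11, (1,7) g=1 f=11, (2,2) g=7 f=11, (3,4) g=6 f=11]; closed=[(0,4), (0,5), (0,6), (0,7), (1,5), (2,3), (2,4), (2,5)]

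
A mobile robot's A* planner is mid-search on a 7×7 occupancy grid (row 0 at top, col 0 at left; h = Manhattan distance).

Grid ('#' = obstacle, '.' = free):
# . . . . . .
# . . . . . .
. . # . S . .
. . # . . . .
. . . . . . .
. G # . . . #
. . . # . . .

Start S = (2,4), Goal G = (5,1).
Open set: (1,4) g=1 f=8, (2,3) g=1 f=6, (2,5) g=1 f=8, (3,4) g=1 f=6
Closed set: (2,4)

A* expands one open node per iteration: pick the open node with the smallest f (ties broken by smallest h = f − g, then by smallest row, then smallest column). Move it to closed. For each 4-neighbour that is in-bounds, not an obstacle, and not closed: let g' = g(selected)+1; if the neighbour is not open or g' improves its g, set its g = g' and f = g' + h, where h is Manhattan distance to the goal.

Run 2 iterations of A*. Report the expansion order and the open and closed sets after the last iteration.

order=[(2,3) → (3,3)]; open=[(1,3) g=2 f=8, (1,4) g=1 f=8, (2,5) g=1 f=8, (3,4) g=1 f=6, (4,3) g=3 f=6]; closed=[(2,3), (2,4), (3,3)]

step 1: expand (2,3) (f=6, h=5) → closed; open now [(1,3) g=2 f=8, (1,4) g=1 f=8, (2,5) g=1 f=8, (3,3) g=2 f=6, (3,4) g=1 f=6]
step 2: expand (3,3) (f=6, h=4) → closed; open now [(1,3) g=2 f=8, (1,4) g=1 f=8, (2,5) g=1 f=8, (3,4) g=1 f=6, (4,3) g=3 f=6]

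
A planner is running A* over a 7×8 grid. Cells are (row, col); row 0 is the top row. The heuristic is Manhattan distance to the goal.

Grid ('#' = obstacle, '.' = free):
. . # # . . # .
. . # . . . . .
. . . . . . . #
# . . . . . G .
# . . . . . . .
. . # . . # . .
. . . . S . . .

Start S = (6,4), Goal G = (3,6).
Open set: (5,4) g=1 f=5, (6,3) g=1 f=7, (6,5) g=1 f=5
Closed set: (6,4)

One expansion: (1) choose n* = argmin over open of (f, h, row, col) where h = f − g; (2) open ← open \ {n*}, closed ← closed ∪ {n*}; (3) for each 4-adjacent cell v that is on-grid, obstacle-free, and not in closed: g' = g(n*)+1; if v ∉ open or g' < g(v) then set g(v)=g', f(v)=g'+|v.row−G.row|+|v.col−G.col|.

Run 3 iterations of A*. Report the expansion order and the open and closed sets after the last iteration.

step 1: expand (5,4) (f=5, h=4) → closed; open now [(4,4) g=2 f=5, (5,3) g=2 f=7, (6,3) g=1 f=7, (6,5) g=1 f=5]
step 2: expand (4,4) (f=5, h=3) → closed; open now [(3,4) g=3 f=5, (4,3) g=3 f=7, (4,5) g=3 f=5, (5,3) g=2 f=7, (6,3) g=1 f=7, (6,5) g=1 f=5]
step 3: expand (3,4) (f=5, h=2) → closed; open now [(2,4) g=4 f=7, (3,3) g=4 f=7, (3,5) g=4 f=5, (4,3) g=3 f=7, (4,5) g=3 f=5, (5,3) g=2 f=7, (6,3) g=1 f=7, (6,5) g=1 f=5]

order=[(5,4) → (4,4) → (3,4)]; open=[(2,4) g=4 f=7, (3,3) g=4 f=7, (3,5) g=4 f=5, (4,3) g=3 f=7, (4,5) g=3 f=5, (5,3) g=2 f=7, (6,3) g=1 f=7, (6,5) g=1 f=5]; closed=[(3,4), (4,4), (5,4), (6,4)]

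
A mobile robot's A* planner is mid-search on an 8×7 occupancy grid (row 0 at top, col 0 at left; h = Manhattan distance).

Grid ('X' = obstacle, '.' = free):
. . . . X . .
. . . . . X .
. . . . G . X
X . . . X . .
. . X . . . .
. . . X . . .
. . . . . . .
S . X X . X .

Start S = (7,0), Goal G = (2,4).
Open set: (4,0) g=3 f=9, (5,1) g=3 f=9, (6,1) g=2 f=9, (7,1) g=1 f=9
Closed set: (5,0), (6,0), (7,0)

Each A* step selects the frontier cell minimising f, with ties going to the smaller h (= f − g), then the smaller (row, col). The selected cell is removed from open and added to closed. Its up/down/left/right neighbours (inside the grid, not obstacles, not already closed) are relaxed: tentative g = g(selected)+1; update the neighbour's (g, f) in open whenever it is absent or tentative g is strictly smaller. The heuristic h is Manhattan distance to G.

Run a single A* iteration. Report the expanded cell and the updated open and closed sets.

step 1: expand (4,0) (f=9, h=6) → closed; open now [(4,1) g=4 f=9, (5,1) g=3 f=9, (6,1) g=2 f=9, (7,1) g=1 f=9]

expanded=(4,0); open=[(4,1) g=4 f=9, (5,1) g=3 f=9, (6,1) g=2 f=9, (7,1) g=1 f=9]; closed=[(4,0), (5,0), (6,0), (7,0)]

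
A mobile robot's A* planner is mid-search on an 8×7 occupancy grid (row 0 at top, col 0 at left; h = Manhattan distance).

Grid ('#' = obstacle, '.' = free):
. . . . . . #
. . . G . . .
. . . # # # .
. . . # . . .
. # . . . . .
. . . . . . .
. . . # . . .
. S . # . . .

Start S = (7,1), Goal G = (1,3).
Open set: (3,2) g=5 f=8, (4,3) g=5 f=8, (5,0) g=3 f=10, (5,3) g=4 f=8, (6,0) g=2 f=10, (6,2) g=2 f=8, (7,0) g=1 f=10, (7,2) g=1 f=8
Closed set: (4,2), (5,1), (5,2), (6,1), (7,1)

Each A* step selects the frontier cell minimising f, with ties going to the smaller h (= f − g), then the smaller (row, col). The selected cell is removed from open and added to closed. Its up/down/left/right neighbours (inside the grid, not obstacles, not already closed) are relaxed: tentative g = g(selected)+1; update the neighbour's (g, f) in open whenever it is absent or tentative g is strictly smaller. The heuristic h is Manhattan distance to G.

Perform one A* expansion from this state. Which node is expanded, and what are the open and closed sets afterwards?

expanded=(3,2); open=[(2,2) g=6 f=8, (3,1) g=6 f=10, (4,3) g=5 f=8, (5,0) g=3 f=10, (5,3) g=4 f=8, (6,0) g=2 f=10, (6,2) g=2 f=8, (7,0) g=1 f=10, (7,2) g=1 f=8]; closed=[(3,2), (4,2), (5,1), (5,2), (6,1), (7,1)]

step 1: expand (3,2) (f=8, h=3) → closed; open now [(2,2) g=6 f=8, (3,1) g=6 f=10, (4,3) g=5 f=8, (5,0) g=3 f=10, (5,3) g=4 f=8, (6,0) g=2 f=10, (6,2) g=2 f=8, (7,0) g=1 f=10, (7,2) g=1 f=8]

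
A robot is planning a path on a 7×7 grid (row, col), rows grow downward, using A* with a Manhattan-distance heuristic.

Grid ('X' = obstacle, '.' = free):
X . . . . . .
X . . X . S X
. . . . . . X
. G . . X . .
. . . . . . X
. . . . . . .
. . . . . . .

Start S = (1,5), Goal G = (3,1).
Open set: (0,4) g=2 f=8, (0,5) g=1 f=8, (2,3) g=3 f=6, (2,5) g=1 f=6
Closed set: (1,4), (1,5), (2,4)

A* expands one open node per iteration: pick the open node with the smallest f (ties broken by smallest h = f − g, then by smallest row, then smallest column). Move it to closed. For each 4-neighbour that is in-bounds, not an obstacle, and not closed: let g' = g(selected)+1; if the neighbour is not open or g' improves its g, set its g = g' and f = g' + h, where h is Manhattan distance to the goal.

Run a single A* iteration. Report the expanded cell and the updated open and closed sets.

step 1: expand (2,3) (f=6, h=3) → closed; open now [(0,4) g=2 f=8, (0,5) g=1 f=8, (2,2) g=4 f=6, (2,5) g=1 f=6, (3,3) g=4 f=6]

expanded=(2,3); open=[(0,4) g=2 f=8, (0,5) g=1 f=8, (2,2) g=4 f=6, (2,5) g=1 f=6, (3,3) g=4 f=6]; closed=[(1,4), (1,5), (2,3), (2,4)]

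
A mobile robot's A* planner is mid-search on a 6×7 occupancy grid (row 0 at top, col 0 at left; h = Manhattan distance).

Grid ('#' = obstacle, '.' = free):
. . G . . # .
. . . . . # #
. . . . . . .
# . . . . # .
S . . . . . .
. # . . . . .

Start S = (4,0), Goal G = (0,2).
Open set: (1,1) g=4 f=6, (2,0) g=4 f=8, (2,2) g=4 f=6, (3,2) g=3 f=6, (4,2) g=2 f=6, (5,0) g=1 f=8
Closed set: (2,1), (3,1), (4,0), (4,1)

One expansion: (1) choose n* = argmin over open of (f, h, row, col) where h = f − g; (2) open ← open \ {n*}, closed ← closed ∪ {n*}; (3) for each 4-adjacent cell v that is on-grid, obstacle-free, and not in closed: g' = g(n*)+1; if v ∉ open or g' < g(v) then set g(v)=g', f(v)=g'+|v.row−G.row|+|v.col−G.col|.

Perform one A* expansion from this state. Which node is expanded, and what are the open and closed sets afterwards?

expanded=(1,1); open=[(0,1) g=5 f=6, (1,0) g=5 f=8, (1,2) g=5 f=6, (2,0) g=4 f=8, (2,2) g=4 f=6, (3,2) g=3 f=6, (4,2) g=2 f=6, (5,0) g=1 f=8]; closed=[(1,1), (2,1), (3,1), (4,0), (4,1)]

step 1: expand (1,1) (f=6, h=2) → closed; open now [(0,1) g=5 f=6, (1,0) g=5 f=8, (1,2) g=5 f=6, (2,0) g=4 f=8, (2,2) g=4 f=6, (3,2) g=3 f=6, (4,2) g=2 f=6, (5,0) g=1 f=8]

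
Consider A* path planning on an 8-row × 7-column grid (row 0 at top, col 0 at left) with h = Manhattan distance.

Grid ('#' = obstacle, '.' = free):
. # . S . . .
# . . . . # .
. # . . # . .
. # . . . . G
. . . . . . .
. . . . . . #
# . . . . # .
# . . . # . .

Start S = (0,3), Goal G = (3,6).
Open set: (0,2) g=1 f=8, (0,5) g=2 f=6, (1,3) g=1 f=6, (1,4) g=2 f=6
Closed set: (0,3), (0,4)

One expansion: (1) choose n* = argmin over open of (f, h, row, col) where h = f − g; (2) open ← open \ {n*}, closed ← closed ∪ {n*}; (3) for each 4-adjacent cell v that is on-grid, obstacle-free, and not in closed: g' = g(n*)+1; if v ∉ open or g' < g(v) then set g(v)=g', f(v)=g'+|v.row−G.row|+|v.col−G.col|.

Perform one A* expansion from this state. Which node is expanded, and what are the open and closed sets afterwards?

expanded=(0,5); open=[(0,2) g=1 f=8, (0,6) g=3 f=6, (1,3) g=1 f=6, (1,4) g=2 f=6]; closed=[(0,3), (0,4), (0,5)]

step 1: expand (0,5) (f=6, h=4) → closed; open now [(0,2) g=1 f=8, (0,6) g=3 f=6, (1,3) g=1 f=6, (1,4) g=2 f=6]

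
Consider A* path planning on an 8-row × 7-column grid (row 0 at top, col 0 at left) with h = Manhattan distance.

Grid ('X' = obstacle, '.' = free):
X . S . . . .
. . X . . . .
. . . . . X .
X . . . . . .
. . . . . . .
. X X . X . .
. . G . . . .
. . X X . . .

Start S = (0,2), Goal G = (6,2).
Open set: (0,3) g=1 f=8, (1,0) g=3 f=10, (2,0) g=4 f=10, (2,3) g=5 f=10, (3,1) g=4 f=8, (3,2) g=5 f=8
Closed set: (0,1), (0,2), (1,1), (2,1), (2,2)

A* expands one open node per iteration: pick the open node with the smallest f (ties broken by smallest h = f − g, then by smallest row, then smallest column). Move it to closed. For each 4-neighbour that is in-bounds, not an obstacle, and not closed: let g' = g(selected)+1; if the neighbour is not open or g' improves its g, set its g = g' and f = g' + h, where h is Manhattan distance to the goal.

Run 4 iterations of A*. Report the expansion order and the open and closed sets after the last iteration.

order=[(3,2) → (4,2) → (3,1) → (4,1)]; open=[(0,3) g=1 f=8, (1,0) g=3 f=10, (2,0) g=4 f=10, (2,3) g=5 f=10, (3,3) g=6 f=10, (4,0) g=6 f=10, (4,3) g=7 f=10]; closed=[(0,1), (0,2), (1,1), (2,1), (2,2), (3,1), (3,2), (4,1), (4,2)]

step 1: expand (3,2) (f=8, h=3) → closed; open now [(0,3) g=1 f=8, (1,0) g=3 f=10, (2,0) g=4 f=10, (2,3) g=5 f=10, (3,1) g=4 f=8, (3,3) g=6 f=10, (4,2) g=6 f=8]
step 2: expand (4,2) (f=8, h=2) → closed; open now [(0,3) g=1 f=8, (1,0) g=3 f=10, (2,0) g=4 f=10, (2,3) g=5 f=10, (3,1) g=4 f=8, (3,3) g=6 f=10, (4,1) g=7 f=10, (4,3) g=7 f=10]
step 3: expand (3,1) (f=8, h=4) → closed; open now [(0,3) g=1 f=8, (1,0) g=3 f=10, (2,0) g=4 f=10, (2,3) g=5 f=10, (3,3) g=6 f=10, (4,1) g=5 f=8, (4,3) g=7 f=10]
step 4: expand (4,1) (f=8, h=3) → closed; open now [(0,3) g=1 f=8, (1,0) g=3 f=10, (2,0) g=4 f=10, (2,3) g=5 f=10, (3,3) g=6 f=10, (4,0) g=6 f=10, (4,3) g=7 f=10]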